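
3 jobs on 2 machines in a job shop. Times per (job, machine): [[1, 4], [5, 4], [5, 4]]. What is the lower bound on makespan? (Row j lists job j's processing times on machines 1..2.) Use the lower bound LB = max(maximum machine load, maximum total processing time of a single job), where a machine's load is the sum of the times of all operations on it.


Machine loads:
  Machine 1: 1 + 5 + 5 = 11
  Machine 2: 4 + 4 + 4 = 12
Max machine load = 12
Job totals:
  Job 1: 5
  Job 2: 9
  Job 3: 9
Max job total = 9
Lower bound = max(12, 9) = 12

12


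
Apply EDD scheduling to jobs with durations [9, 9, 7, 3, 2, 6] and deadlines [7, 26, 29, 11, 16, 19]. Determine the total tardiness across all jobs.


Sort by due date (EDD order): [(9, 7), (3, 11), (2, 16), (6, 19), (9, 26), (7, 29)]
Compute completion times and tardiness:
  Job 1: p=9, d=7, C=9, tardiness=max(0,9-7)=2
  Job 2: p=3, d=11, C=12, tardiness=max(0,12-11)=1
  Job 3: p=2, d=16, C=14, tardiness=max(0,14-16)=0
  Job 4: p=6, d=19, C=20, tardiness=max(0,20-19)=1
  Job 5: p=9, d=26, C=29, tardiness=max(0,29-26)=3
  Job 6: p=7, d=29, C=36, tardiness=max(0,36-29)=7
Total tardiness = 14

14


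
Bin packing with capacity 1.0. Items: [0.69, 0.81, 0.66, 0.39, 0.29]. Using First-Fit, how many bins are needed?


Place items sequentially using First-Fit:
  Item 0.69 -> new Bin 1
  Item 0.81 -> new Bin 2
  Item 0.66 -> new Bin 3
  Item 0.39 -> new Bin 4
  Item 0.29 -> Bin 1 (now 0.98)
Total bins used = 4

4


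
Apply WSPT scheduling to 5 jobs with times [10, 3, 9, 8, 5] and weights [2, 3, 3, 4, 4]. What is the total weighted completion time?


Compute p/w ratios and sort ascending (WSPT): [(3, 3), (5, 4), (8, 4), (9, 3), (10, 2)]
Compute weighted completion times:
  Job (p=3,w=3): C=3, w*C=3*3=9
  Job (p=5,w=4): C=8, w*C=4*8=32
  Job (p=8,w=4): C=16, w*C=4*16=64
  Job (p=9,w=3): C=25, w*C=3*25=75
  Job (p=10,w=2): C=35, w*C=2*35=70
Total weighted completion time = 250

250


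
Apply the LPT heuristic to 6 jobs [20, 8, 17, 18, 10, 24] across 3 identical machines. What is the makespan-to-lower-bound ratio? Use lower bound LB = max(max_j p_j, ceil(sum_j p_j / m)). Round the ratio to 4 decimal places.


LPT order: [24, 20, 18, 17, 10, 8]
Machine loads after assignment: [32, 30, 35]
LPT makespan = 35
Lower bound = max(max_job, ceil(total/3)) = max(24, 33) = 33
Ratio = 35 / 33 = 1.0606

1.0606


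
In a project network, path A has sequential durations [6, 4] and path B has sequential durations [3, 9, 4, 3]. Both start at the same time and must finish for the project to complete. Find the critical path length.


Path A total = 6 + 4 = 10
Path B total = 3 + 9 + 4 + 3 = 19
Critical path = longest path = max(10, 19) = 19

19


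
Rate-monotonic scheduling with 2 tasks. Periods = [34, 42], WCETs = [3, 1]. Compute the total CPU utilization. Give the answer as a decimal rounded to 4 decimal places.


Compute individual utilizations (exact fractions):
  Task 1: C/T = 3/34 (approx. 0.0882)
  Task 2: C/T = 1/42 (approx. 0.0238)
Total utilization U = 3/34 + 1/42 = 40/357
Rounded to 4 decimal places: U = 0.1120
RM (Liu & Layland) bound for 2 tasks = 0.828427; compare with U = 40/357 (approx. 0.112045)
U <= bound, so schedulable by RM sufficient condition.

0.1120


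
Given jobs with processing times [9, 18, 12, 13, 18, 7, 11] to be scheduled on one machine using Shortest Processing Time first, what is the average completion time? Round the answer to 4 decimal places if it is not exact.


Sort jobs by processing time (SPT order): [7, 9, 11, 12, 13, 18, 18]
Compute completion times sequentially:
  Job 1: processing = 7, completes at 7
  Job 2: processing = 9, completes at 16
  Job 3: processing = 11, completes at 27
  Job 4: processing = 12, completes at 39
  Job 5: processing = 13, completes at 52
  Job 6: processing = 18, completes at 70
  Job 7: processing = 18, completes at 88
Sum of completion times = 299
Average completion time = 299/7 = 42.7143

42.7143


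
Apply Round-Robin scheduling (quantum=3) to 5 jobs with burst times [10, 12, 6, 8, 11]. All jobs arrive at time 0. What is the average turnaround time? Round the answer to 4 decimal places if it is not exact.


Time quantum = 3
Execution trace:
  J1 runs 3 units, time = 3
  J2 runs 3 units, time = 6
  J3 runs 3 units, time = 9
  J4 runs 3 units, time = 12
  J5 runs 3 units, time = 15
  J1 runs 3 units, time = 18
  J2 runs 3 units, time = 21
  J3 runs 3 units, time = 24
  J4 runs 3 units, time = 27
  J5 runs 3 units, time = 30
  J1 runs 3 units, time = 33
  J2 runs 3 units, time = 36
  J4 runs 2 units, time = 38
  J5 runs 3 units, time = 41
  J1 runs 1 units, time = 42
  J2 runs 3 units, time = 45
  J5 runs 2 units, time = 47
Finish times: [42, 45, 24, 38, 47]
Average turnaround = 196/5 = 39.2

39.2


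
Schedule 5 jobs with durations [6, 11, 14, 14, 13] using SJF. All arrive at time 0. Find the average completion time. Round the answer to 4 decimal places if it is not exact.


SJF order (ascending): [6, 11, 13, 14, 14]
Completion times:
  Job 1: burst=6, C=6
  Job 2: burst=11, C=17
  Job 3: burst=13, C=30
  Job 4: burst=14, C=44
  Job 5: burst=14, C=58
Average completion = 155/5 = 31.0

31.0


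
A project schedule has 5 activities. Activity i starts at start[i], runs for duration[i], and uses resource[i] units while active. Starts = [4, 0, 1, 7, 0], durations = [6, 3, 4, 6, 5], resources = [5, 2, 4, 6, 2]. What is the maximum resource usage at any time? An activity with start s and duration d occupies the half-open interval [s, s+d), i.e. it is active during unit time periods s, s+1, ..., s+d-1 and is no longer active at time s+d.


Each activity i is active on [start_i, start_i + duration_i).
Compute total resource usage per time slot:
  t=0: active resources = [2, 2], total = 4
  t=1: active resources = [2, 4, 2], total = 8
  t=2: active resources = [2, 4, 2], total = 8
  t=3: active resources = [4, 2], total = 6
  t=4: active resources = [5, 4, 2], total = 11
  t=5: active resources = [5], total = 5
  t=6: active resources = [5], total = 5
  t=7: active resources = [5, 6], total = 11
  t=8: active resources = [5, 6], total = 11
  t=9: active resources = [5, 6], total = 11
  t=10: active resources = [6], total = 6
  t=11: active resources = [6], total = 6
  t=12: active resources = [6], total = 6
Peak resource demand = 11

11


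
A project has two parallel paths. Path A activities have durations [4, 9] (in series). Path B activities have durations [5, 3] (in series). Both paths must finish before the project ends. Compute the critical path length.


Path A total = 4 + 9 = 13
Path B total = 5 + 3 = 8
Critical path = longest path = max(13, 8) = 13

13


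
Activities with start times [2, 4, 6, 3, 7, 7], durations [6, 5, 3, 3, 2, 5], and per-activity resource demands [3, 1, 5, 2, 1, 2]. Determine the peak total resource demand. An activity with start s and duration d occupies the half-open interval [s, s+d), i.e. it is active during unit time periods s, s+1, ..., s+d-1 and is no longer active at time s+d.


Each activity i is active on [start_i, start_i + duration_i).
Compute total resource usage per time slot:
  t=0: active resources = [], total = 0
  t=1: active resources = [], total = 0
  t=2: active resources = [3], total = 3
  t=3: active resources = [3, 2], total = 5
  t=4: active resources = [3, 1, 2], total = 6
  t=5: active resources = [3, 1, 2], total = 6
  t=6: active resources = [3, 1, 5], total = 9
  t=7: active resources = [3, 1, 5, 1, 2], total = 12
  t=8: active resources = [1, 5, 1, 2], total = 9
  t=9: active resources = [2], total = 2
  t=10: active resources = [2], total = 2
  t=11: active resources = [2], total = 2
Peak resource demand = 12

12


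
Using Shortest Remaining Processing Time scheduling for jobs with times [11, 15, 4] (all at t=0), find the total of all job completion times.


Since all jobs arrive at t=0, SRPT equals SPT ordering.
SPT order: [4, 11, 15]
Completion times:
  Job 1: p=4, C=4
  Job 2: p=11, C=15
  Job 3: p=15, C=30
Total completion time = 4 + 15 + 30 = 49

49


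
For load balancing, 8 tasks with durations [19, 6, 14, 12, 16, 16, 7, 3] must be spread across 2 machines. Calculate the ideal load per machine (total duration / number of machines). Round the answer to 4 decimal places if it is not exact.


Total processing time = 19 + 6 + 14 + 12 + 16 + 16 + 7 + 3 = 93
Number of machines = 2
Ideal balanced load = 93 / 2 = 46.5

46.5


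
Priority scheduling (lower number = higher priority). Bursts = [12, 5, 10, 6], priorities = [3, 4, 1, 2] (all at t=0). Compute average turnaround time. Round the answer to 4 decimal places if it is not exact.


Sort by priority (ascending = highest first):
Order: [(1, 10), (2, 6), (3, 12), (4, 5)]
Completion times:
  Priority 1, burst=10, C=10
  Priority 2, burst=6, C=16
  Priority 3, burst=12, C=28
  Priority 4, burst=5, C=33
Average turnaround = 87/4 = 21.75

21.75


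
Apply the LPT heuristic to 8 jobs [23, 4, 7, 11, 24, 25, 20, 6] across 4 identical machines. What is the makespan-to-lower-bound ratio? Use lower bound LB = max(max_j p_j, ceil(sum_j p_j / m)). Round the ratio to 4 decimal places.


LPT order: [25, 24, 23, 20, 11, 7, 6, 4]
Machine loads after assignment: [29, 30, 30, 31]
LPT makespan = 31
Lower bound = max(max_job, ceil(total/4)) = max(25, 30) = 30
Ratio = 31 / 30 = 1.0333

1.0333


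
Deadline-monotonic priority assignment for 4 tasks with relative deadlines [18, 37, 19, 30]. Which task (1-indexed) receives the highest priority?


Sort tasks by relative deadline (ascending):
  Task 1: deadline = 18
  Task 3: deadline = 19
  Task 4: deadline = 30
  Task 2: deadline = 37
Priority order (highest first): [1, 3, 4, 2]
Highest priority task = 1

1


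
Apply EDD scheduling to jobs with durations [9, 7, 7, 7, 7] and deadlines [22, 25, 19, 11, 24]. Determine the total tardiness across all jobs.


Sort by due date (EDD order): [(7, 11), (7, 19), (9, 22), (7, 24), (7, 25)]
Compute completion times and tardiness:
  Job 1: p=7, d=11, C=7, tardiness=max(0,7-11)=0
  Job 2: p=7, d=19, C=14, tardiness=max(0,14-19)=0
  Job 3: p=9, d=22, C=23, tardiness=max(0,23-22)=1
  Job 4: p=7, d=24, C=30, tardiness=max(0,30-24)=6
  Job 5: p=7, d=25, C=37, tardiness=max(0,37-25)=12
Total tardiness = 19

19


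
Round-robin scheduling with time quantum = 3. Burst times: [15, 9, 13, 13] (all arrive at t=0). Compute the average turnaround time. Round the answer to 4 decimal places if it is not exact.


Time quantum = 3
Execution trace:
  J1 runs 3 units, time = 3
  J2 runs 3 units, time = 6
  J3 runs 3 units, time = 9
  J4 runs 3 units, time = 12
  J1 runs 3 units, time = 15
  J2 runs 3 units, time = 18
  J3 runs 3 units, time = 21
  J4 runs 3 units, time = 24
  J1 runs 3 units, time = 27
  J2 runs 3 units, time = 30
  J3 runs 3 units, time = 33
  J4 runs 3 units, time = 36
  J1 runs 3 units, time = 39
  J3 runs 3 units, time = 42
  J4 runs 3 units, time = 45
  J1 runs 3 units, time = 48
  J3 runs 1 units, time = 49
  J4 runs 1 units, time = 50
Finish times: [48, 30, 49, 50]
Average turnaround = 177/4 = 44.25

44.25


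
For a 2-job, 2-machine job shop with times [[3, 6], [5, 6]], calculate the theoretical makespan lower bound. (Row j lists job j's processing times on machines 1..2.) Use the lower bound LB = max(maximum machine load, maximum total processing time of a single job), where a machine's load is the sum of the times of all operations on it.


Machine loads:
  Machine 1: 3 + 5 = 8
  Machine 2: 6 + 6 = 12
Max machine load = 12
Job totals:
  Job 1: 9
  Job 2: 11
Max job total = 11
Lower bound = max(12, 11) = 12

12


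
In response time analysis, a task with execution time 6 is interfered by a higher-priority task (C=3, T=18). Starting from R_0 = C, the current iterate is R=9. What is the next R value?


R_next = C + ceil(R_prev / T_hp) * C_hp
ceil(9 / 18) = ceil(0.5) = 1
Interference = 1 * 3 = 3
R_next = 6 + 3 = 9
R_next = R_prev, so the iteration has converged (response time = 9).

9


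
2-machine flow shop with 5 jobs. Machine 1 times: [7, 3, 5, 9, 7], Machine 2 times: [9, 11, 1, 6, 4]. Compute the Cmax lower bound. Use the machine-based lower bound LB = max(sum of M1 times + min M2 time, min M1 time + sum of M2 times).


LB1 = sum(M1 times) + min(M2 times) = 31 + 1 = 32
LB2 = min(M1 times) + sum(M2 times) = 3 + 31 = 34
Lower bound = max(LB1, LB2) = max(32, 34) = 34

34


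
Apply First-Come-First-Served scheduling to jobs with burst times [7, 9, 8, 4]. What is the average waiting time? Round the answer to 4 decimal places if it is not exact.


FCFS order (as given): [7, 9, 8, 4]
Waiting times:
  Job 1: wait = 0
  Job 2: wait = 7
  Job 3: wait = 16
  Job 4: wait = 24
Sum of waiting times = 47
Average waiting time = 47/4 = 11.75

11.75


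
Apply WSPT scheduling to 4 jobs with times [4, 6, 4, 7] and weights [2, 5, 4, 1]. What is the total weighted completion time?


Compute p/w ratios and sort ascending (WSPT): [(4, 4), (6, 5), (4, 2), (7, 1)]
Compute weighted completion times:
  Job (p=4,w=4): C=4, w*C=4*4=16
  Job (p=6,w=5): C=10, w*C=5*10=50
  Job (p=4,w=2): C=14, w*C=2*14=28
  Job (p=7,w=1): C=21, w*C=1*21=21
Total weighted completion time = 115

115


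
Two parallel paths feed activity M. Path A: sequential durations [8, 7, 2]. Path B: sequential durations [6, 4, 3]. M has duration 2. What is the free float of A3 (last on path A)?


ES(A3) = sum of predecessors on chain A = 15
EF(A3) = ES + duration = 15 + 2 = 17
Successor of A3 is M. ES(M) = max(sum(A), sum(B)) = max(17, 13) = 17
Free float = ES(successor) - EF(current) = 17 - 17 = 0

0


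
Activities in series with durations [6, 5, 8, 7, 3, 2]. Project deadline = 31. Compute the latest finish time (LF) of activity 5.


LF(activity 5) = deadline - sum of successor durations
Successors: activities 6 through 6 with durations [2]
Sum of successor durations = 2
LF = 31 - 2 = 29

29


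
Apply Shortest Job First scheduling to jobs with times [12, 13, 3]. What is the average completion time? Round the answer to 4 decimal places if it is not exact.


SJF order (ascending): [3, 12, 13]
Completion times:
  Job 1: burst=3, C=3
  Job 2: burst=12, C=15
  Job 3: burst=13, C=28
Average completion = 46/3 = 15.3333

15.3333


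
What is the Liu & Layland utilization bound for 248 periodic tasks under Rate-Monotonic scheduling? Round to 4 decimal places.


Compute 2^(1/248) = 1.0027988578
Subtract 1: 1.0027988578 - 1 = 0.0027988578
Multiply by n: 248 * 0.0027988578 = 0.6941167344
Round to 4 dp: 0.6941

0.6941


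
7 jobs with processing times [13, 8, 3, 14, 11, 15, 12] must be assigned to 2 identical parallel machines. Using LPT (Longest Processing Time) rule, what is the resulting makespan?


Sort jobs in decreasing order (LPT): [15, 14, 13, 12, 11, 8, 3]
Assign each job to the least loaded machine:
  Machine 1: jobs [15, 12, 11], load = 38
  Machine 2: jobs [14, 13, 8, 3], load = 38
Makespan = max load = 38

38


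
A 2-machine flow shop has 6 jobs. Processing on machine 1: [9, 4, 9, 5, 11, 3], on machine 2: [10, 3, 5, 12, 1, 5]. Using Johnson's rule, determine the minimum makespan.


Apply Johnson's rule:
  Group 1 (a <= b): [(6, 3, 5), (4, 5, 12), (1, 9, 10)]
  Group 2 (a > b): [(3, 9, 5), (2, 4, 3), (5, 11, 1)]
Optimal job order: [6, 4, 1, 3, 2, 5]
Schedule:
  Job 6: M1 done at 3, M2 done at 8
  Job 4: M1 done at 8, M2 done at 20
  Job 1: M1 done at 17, M2 done at 30
  Job 3: M1 done at 26, M2 done at 35
  Job 2: M1 done at 30, M2 done at 38
  Job 5: M1 done at 41, M2 done at 42
Makespan = 42

42


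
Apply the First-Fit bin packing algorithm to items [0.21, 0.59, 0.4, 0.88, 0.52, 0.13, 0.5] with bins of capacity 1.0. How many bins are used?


Place items sequentially using First-Fit:
  Item 0.21 -> new Bin 1
  Item 0.59 -> Bin 1 (now 0.8)
  Item 0.4 -> new Bin 2
  Item 0.88 -> new Bin 3
  Item 0.52 -> Bin 2 (now 0.92)
  Item 0.13 -> Bin 1 (now 0.93)
  Item 0.5 -> new Bin 4
Total bins used = 4

4


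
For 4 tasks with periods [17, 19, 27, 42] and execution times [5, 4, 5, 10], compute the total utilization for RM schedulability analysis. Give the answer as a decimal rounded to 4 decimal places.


Compute individual utilizations (exact fractions):
  Task 1: C/T = 5/17 (approx. 0.2941)
  Task 2: C/T = 4/19 (approx. 0.2105)
  Task 3: C/T = 5/27 (approx. 0.1852)
  Task 4: C/T = 10/42 = 5/21 (approx. 0.2381)
Total utilization U = 5/17 + 4/19 + 5/27 + 5/21 = 56647/61047
Rounded to 4 decimal places: U = 0.9279
RM (Liu & Layland) bound for 4 tasks = 0.756828; compare with U = 56647/61047 (approx. 0.927924)
bound < U <= 1, so the RM sufficient condition is not met (inconclusive; an exact test such as response-time analysis is needed).

0.9279


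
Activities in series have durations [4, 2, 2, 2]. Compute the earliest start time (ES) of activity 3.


Activity 3 starts after activities 1 through 2 complete.
Predecessor durations: [4, 2]
ES = 4 + 2 = 6

6


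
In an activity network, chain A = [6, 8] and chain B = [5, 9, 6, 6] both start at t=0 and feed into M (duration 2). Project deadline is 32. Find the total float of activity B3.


Forward pass: ES(B3) = sum of predecessors on chain B = 14
EF = ES + duration = 14 + 6 = 20
Backward pass: LF(M) = deadline = 32; LS(M) = 32 - 2 = 30
LF(B3) = LS(M) - sum(successors on chain B) = 30 - 6 = 24
LS = LF - duration = 24 - 6 = 18
Total float = LS - ES = 18 - 14 = 4

4


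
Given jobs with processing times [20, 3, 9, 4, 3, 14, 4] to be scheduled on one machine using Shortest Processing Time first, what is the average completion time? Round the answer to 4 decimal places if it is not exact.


Sort jobs by processing time (SPT order): [3, 3, 4, 4, 9, 14, 20]
Compute completion times sequentially:
  Job 1: processing = 3, completes at 3
  Job 2: processing = 3, completes at 6
  Job 3: processing = 4, completes at 10
  Job 4: processing = 4, completes at 14
  Job 5: processing = 9, completes at 23
  Job 6: processing = 14, completes at 37
  Job 7: processing = 20, completes at 57
Sum of completion times = 150
Average completion time = 150/7 = 21.4286

21.4286


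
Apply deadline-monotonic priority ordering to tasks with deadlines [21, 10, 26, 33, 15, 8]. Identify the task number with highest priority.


Sort tasks by relative deadline (ascending):
  Task 6: deadline = 8
  Task 2: deadline = 10
  Task 5: deadline = 15
  Task 1: deadline = 21
  Task 3: deadline = 26
  Task 4: deadline = 33
Priority order (highest first): [6, 2, 5, 1, 3, 4]
Highest priority task = 6

6


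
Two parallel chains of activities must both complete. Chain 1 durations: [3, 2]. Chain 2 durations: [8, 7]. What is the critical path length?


Path A total = 3 + 2 = 5
Path B total = 8 + 7 = 15
Critical path = longest path = max(5, 15) = 15

15


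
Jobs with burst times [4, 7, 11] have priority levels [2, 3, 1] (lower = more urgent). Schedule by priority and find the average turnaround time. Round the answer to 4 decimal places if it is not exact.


Sort by priority (ascending = highest first):
Order: [(1, 11), (2, 4), (3, 7)]
Completion times:
  Priority 1, burst=11, C=11
  Priority 2, burst=4, C=15
  Priority 3, burst=7, C=22
Average turnaround = 48/3 = 16.0

16.0


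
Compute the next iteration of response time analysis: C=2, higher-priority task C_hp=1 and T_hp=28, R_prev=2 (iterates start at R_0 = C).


R_next = C + ceil(R_prev / T_hp) * C_hp
ceil(2 / 28) = ceil(0.0714) = 1
Interference = 1 * 1 = 1
R_next = 2 + 1 = 3

3


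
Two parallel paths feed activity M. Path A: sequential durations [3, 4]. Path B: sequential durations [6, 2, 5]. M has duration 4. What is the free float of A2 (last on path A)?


ES(A2) = sum of predecessors on chain A = 3
EF(A2) = ES + duration = 3 + 4 = 7
Successor of A2 is M. ES(M) = max(sum(A), sum(B)) = max(7, 13) = 13
Free float = ES(successor) - EF(current) = 13 - 7 = 6

6


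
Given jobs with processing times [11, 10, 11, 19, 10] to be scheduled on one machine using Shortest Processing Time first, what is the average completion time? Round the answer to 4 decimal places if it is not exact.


Sort jobs by processing time (SPT order): [10, 10, 11, 11, 19]
Compute completion times sequentially:
  Job 1: processing = 10, completes at 10
  Job 2: processing = 10, completes at 20
  Job 3: processing = 11, completes at 31
  Job 4: processing = 11, completes at 42
  Job 5: processing = 19, completes at 61
Sum of completion times = 164
Average completion time = 164/5 = 32.8

32.8


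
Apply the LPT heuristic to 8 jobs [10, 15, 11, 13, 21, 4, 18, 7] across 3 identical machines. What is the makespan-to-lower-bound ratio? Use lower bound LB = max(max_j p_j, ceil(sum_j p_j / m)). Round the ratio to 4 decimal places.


LPT order: [21, 18, 15, 13, 11, 10, 7, 4]
Machine loads after assignment: [31, 33, 35]
LPT makespan = 35
Lower bound = max(max_job, ceil(total/3)) = max(21, 33) = 33
Ratio = 35 / 33 = 1.0606

1.0606


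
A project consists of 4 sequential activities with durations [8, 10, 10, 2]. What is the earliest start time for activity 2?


Activity 2 starts after activities 1 through 1 complete.
Predecessor durations: [8]
ES = 8 = 8

8


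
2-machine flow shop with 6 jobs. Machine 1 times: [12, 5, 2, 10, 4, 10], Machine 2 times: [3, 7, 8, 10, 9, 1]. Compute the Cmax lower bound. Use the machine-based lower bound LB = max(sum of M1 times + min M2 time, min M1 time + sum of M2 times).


LB1 = sum(M1 times) + min(M2 times) = 43 + 1 = 44
LB2 = min(M1 times) + sum(M2 times) = 2 + 38 = 40
Lower bound = max(LB1, LB2) = max(44, 40) = 44

44


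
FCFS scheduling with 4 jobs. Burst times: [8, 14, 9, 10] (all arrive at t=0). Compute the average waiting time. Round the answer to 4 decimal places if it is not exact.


FCFS order (as given): [8, 14, 9, 10]
Waiting times:
  Job 1: wait = 0
  Job 2: wait = 8
  Job 3: wait = 22
  Job 4: wait = 31
Sum of waiting times = 61
Average waiting time = 61/4 = 15.25

15.25


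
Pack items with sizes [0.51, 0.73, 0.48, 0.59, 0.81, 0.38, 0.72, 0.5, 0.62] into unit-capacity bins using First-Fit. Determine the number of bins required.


Place items sequentially using First-Fit:
  Item 0.51 -> new Bin 1
  Item 0.73 -> new Bin 2
  Item 0.48 -> Bin 1 (now 0.99)
  Item 0.59 -> new Bin 3
  Item 0.81 -> new Bin 4
  Item 0.38 -> Bin 3 (now 0.97)
  Item 0.72 -> new Bin 5
  Item 0.5 -> new Bin 6
  Item 0.62 -> new Bin 7
Total bins used = 7

7


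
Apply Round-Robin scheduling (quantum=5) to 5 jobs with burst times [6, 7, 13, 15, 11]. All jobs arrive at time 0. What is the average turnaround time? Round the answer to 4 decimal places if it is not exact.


Time quantum = 5
Execution trace:
  J1 runs 5 units, time = 5
  J2 runs 5 units, time = 10
  J3 runs 5 units, time = 15
  J4 runs 5 units, time = 20
  J5 runs 5 units, time = 25
  J1 runs 1 units, time = 26
  J2 runs 2 units, time = 28
  J3 runs 5 units, time = 33
  J4 runs 5 units, time = 38
  J5 runs 5 units, time = 43
  J3 runs 3 units, time = 46
  J4 runs 5 units, time = 51
  J5 runs 1 units, time = 52
Finish times: [26, 28, 46, 51, 52]
Average turnaround = 203/5 = 40.6

40.6


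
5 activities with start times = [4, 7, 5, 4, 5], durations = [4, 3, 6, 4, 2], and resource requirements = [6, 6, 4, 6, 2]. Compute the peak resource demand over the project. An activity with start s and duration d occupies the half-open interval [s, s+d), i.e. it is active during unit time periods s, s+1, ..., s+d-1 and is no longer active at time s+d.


Each activity i is active on [start_i, start_i + duration_i).
Compute total resource usage per time slot:
  t=0: active resources = [], total = 0
  t=1: active resources = [], total = 0
  t=2: active resources = [], total = 0
  t=3: active resources = [], total = 0
  t=4: active resources = [6, 6], total = 12
  t=5: active resources = [6, 4, 6, 2], total = 18
  t=6: active resources = [6, 4, 6, 2], total = 18
  t=7: active resources = [6, 6, 4, 6], total = 22
  t=8: active resources = [6, 4], total = 10
  t=9: active resources = [6, 4], total = 10
  t=10: active resources = [4], total = 4
Peak resource demand = 22

22


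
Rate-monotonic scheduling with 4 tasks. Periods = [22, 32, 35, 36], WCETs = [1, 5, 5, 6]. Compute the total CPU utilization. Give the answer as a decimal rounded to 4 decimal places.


Compute individual utilizations (exact fractions):
  Task 1: C/T = 1/22 (approx. 0.0455)
  Task 2: C/T = 5/32 (approx. 0.1563)
  Task 3: C/T = 5/35 = 1/7 (approx. 0.1429)
  Task 4: C/T = 6/36 = 1/6 (approx. 0.1667)
Total utilization U = 1/22 + 5/32 + 1/7 + 1/6 = 3779/7392
Rounded to 4 decimal places: U = 0.5112
RM (Liu & Layland) bound for 4 tasks = 0.756828; compare with U = 3779/7392 (approx. 0.511228)
U <= bound, so schedulable by RM sufficient condition.

0.5112


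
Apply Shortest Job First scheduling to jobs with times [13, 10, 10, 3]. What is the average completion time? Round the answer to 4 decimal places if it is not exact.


SJF order (ascending): [3, 10, 10, 13]
Completion times:
  Job 1: burst=3, C=3
  Job 2: burst=10, C=13
  Job 3: burst=10, C=23
  Job 4: burst=13, C=36
Average completion = 75/4 = 18.75

18.75


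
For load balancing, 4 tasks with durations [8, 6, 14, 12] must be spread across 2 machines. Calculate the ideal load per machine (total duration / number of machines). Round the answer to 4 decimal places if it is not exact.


Total processing time = 8 + 6 + 14 + 12 = 40
Number of machines = 2
Ideal balanced load = 40 / 2 = 20.0

20.0


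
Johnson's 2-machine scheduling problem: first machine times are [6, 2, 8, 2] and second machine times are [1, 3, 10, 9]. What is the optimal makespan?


Apply Johnson's rule:
  Group 1 (a <= b): [(2, 2, 3), (4, 2, 9), (3, 8, 10)]
  Group 2 (a > b): [(1, 6, 1)]
Optimal job order: [2, 4, 3, 1]
Schedule:
  Job 2: M1 done at 2, M2 done at 5
  Job 4: M1 done at 4, M2 done at 14
  Job 3: M1 done at 12, M2 done at 24
  Job 1: M1 done at 18, M2 done at 25
Makespan = 25

25


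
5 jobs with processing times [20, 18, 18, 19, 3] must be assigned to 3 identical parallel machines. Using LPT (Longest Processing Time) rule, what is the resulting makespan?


Sort jobs in decreasing order (LPT): [20, 19, 18, 18, 3]
Assign each job to the least loaded machine:
  Machine 1: jobs [20], load = 20
  Machine 2: jobs [19, 3], load = 22
  Machine 3: jobs [18, 18], load = 36
Makespan = max load = 36

36


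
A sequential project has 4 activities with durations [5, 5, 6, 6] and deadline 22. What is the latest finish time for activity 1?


LF(activity 1) = deadline - sum of successor durations
Successors: activities 2 through 4 with durations [5, 6, 6]
Sum of successor durations = 17
LF = 22 - 17 = 5

5


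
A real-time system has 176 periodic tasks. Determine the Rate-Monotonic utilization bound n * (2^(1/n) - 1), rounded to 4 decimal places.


Compute 2^(1/176) = 1.0039461017
Subtract 1: 1.0039461017 - 1 = 0.0039461017
Multiply by n: 176 * 0.0039461017 = 0.6945138992
Round to 4 dp: 0.6945

0.6945


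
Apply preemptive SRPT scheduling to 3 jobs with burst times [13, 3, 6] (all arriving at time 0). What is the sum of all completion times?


Since all jobs arrive at t=0, SRPT equals SPT ordering.
SPT order: [3, 6, 13]
Completion times:
  Job 1: p=3, C=3
  Job 2: p=6, C=9
  Job 3: p=13, C=22
Total completion time = 3 + 9 + 22 = 34

34


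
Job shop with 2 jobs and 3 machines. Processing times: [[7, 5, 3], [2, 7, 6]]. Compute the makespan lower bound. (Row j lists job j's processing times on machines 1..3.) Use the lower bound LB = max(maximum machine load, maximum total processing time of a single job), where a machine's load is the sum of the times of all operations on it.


Machine loads:
  Machine 1: 7 + 2 = 9
  Machine 2: 5 + 7 = 12
  Machine 3: 3 + 6 = 9
Max machine load = 12
Job totals:
  Job 1: 15
  Job 2: 15
Max job total = 15
Lower bound = max(12, 15) = 15

15


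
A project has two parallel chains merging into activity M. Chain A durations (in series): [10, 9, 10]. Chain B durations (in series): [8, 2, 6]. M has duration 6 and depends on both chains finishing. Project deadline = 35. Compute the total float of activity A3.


Forward pass: ES(A3) = sum of predecessors on chain A = 19
EF = ES + duration = 19 + 10 = 29
Backward pass: LF(M) = deadline = 35; LS(M) = 35 - 6 = 29
LF(A3) = LS(M) - sum(successors on chain A) = 29 - 0 = 29
LS = LF - duration = 29 - 10 = 19
Total float = LS - ES = 19 - 19 = 0

0


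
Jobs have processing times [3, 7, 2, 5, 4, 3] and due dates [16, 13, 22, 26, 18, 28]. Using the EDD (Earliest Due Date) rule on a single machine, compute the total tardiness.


Sort by due date (EDD order): [(7, 13), (3, 16), (4, 18), (2, 22), (5, 26), (3, 28)]
Compute completion times and tardiness:
  Job 1: p=7, d=13, C=7, tardiness=max(0,7-13)=0
  Job 2: p=3, d=16, C=10, tardiness=max(0,10-16)=0
  Job 3: p=4, d=18, C=14, tardiness=max(0,14-18)=0
  Job 4: p=2, d=22, C=16, tardiness=max(0,16-22)=0
  Job 5: p=5, d=26, C=21, tardiness=max(0,21-26)=0
  Job 6: p=3, d=28, C=24, tardiness=max(0,24-28)=0
Total tardiness = 0

0


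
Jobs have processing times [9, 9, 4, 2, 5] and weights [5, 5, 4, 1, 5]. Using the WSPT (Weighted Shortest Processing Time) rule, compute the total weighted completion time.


Compute p/w ratios and sort ascending (WSPT): [(4, 4), (5, 5), (9, 5), (9, 5), (2, 1)]
Compute weighted completion times:
  Job (p=4,w=4): C=4, w*C=4*4=16
  Job (p=5,w=5): C=9, w*C=5*9=45
  Job (p=9,w=5): C=18, w*C=5*18=90
  Job (p=9,w=5): C=27, w*C=5*27=135
  Job (p=2,w=1): C=29, w*C=1*29=29
Total weighted completion time = 315

315


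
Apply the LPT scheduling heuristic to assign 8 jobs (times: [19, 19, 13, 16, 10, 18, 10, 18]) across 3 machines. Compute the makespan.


Sort jobs in decreasing order (LPT): [19, 19, 18, 18, 16, 13, 10, 10]
Assign each job to the least loaded machine:
  Machine 1: jobs [19, 16, 10], load = 45
  Machine 2: jobs [19, 13, 10], load = 42
  Machine 3: jobs [18, 18], load = 36
Makespan = max load = 45

45


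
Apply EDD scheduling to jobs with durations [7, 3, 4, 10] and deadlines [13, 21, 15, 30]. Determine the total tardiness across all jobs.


Sort by due date (EDD order): [(7, 13), (4, 15), (3, 21), (10, 30)]
Compute completion times and tardiness:
  Job 1: p=7, d=13, C=7, tardiness=max(0,7-13)=0
  Job 2: p=4, d=15, C=11, tardiness=max(0,11-15)=0
  Job 3: p=3, d=21, C=14, tardiness=max(0,14-21)=0
  Job 4: p=10, d=30, C=24, tardiness=max(0,24-30)=0
Total tardiness = 0

0


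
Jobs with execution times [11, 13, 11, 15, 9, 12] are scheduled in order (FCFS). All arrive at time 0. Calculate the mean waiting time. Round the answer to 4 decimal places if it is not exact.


FCFS order (as given): [11, 13, 11, 15, 9, 12]
Waiting times:
  Job 1: wait = 0
  Job 2: wait = 11
  Job 3: wait = 24
  Job 4: wait = 35
  Job 5: wait = 50
  Job 6: wait = 59
Sum of waiting times = 179
Average waiting time = 179/6 = 29.8333

29.8333


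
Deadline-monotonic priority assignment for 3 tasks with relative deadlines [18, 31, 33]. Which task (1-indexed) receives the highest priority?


Sort tasks by relative deadline (ascending):
  Task 1: deadline = 18
  Task 2: deadline = 31
  Task 3: deadline = 33
Priority order (highest first): [1, 2, 3]
Highest priority task = 1

1


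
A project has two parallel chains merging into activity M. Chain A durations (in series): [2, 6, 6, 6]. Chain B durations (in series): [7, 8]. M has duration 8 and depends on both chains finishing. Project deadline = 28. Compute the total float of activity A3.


Forward pass: ES(A3) = sum of predecessors on chain A = 8
EF = ES + duration = 8 + 6 = 14
Backward pass: LF(M) = deadline = 28; LS(M) = 28 - 8 = 20
LF(A3) = LS(M) - sum(successors on chain A) = 20 - 6 = 14
LS = LF - duration = 14 - 6 = 8
Total float = LS - ES = 8 - 8 = 0

0


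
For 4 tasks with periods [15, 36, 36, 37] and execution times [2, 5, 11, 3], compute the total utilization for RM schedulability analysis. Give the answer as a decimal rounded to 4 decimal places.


Compute individual utilizations (exact fractions):
  Task 1: C/T = 2/15 (approx. 0.1333)
  Task 2: C/T = 5/36 (approx. 0.1389)
  Task 3: C/T = 11/36 (approx. 0.3056)
  Task 4: C/T = 3/37 (approx. 0.0811)
Total utilization U = 2/15 + 5/36 + 11/36 + 3/37 = 1097/1665
Rounded to 4 decimal places: U = 0.6589
RM (Liu & Layland) bound for 4 tasks = 0.756828; compare with U = 1097/1665 (approx. 0.658859)
U <= bound, so schedulable by RM sufficient condition.

0.6589


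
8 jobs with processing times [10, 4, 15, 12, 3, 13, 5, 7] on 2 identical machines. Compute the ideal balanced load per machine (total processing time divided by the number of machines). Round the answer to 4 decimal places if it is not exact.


Total processing time = 10 + 4 + 15 + 12 + 3 + 13 + 5 + 7 = 69
Number of machines = 2
Ideal balanced load = 69 / 2 = 34.5

34.5


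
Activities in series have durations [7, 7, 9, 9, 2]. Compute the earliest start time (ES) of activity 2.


Activity 2 starts after activities 1 through 1 complete.
Predecessor durations: [7]
ES = 7 = 7

7


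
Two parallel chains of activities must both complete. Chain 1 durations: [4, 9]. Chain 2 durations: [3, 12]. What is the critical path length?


Path A total = 4 + 9 = 13
Path B total = 3 + 12 = 15
Critical path = longest path = max(13, 15) = 15

15


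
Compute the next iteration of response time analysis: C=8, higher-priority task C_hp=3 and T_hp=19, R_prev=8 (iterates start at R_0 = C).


R_next = C + ceil(R_prev / T_hp) * C_hp
ceil(8 / 19) = ceil(0.4211) = 1
Interference = 1 * 3 = 3
R_next = 8 + 3 = 11

11


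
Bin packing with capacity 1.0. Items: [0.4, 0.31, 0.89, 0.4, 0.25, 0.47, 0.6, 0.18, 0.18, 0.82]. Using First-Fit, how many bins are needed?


Place items sequentially using First-Fit:
  Item 0.4 -> new Bin 1
  Item 0.31 -> Bin 1 (now 0.71)
  Item 0.89 -> new Bin 2
  Item 0.4 -> new Bin 3
  Item 0.25 -> Bin 1 (now 0.96)
  Item 0.47 -> Bin 3 (now 0.87)
  Item 0.6 -> new Bin 4
  Item 0.18 -> Bin 4 (now 0.78)
  Item 0.18 -> Bin 4 (now 0.96)
  Item 0.82 -> new Bin 5
Total bins used = 5

5


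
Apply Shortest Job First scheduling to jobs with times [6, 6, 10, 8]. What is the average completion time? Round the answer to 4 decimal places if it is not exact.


SJF order (ascending): [6, 6, 8, 10]
Completion times:
  Job 1: burst=6, C=6
  Job 2: burst=6, C=12
  Job 3: burst=8, C=20
  Job 4: burst=10, C=30
Average completion = 68/4 = 17.0

17.0


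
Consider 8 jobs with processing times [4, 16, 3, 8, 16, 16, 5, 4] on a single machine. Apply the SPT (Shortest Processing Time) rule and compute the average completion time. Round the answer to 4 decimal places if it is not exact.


Sort jobs by processing time (SPT order): [3, 4, 4, 5, 8, 16, 16, 16]
Compute completion times sequentially:
  Job 1: processing = 3, completes at 3
  Job 2: processing = 4, completes at 7
  Job 3: processing = 4, completes at 11
  Job 4: processing = 5, completes at 16
  Job 5: processing = 8, completes at 24
  Job 6: processing = 16, completes at 40
  Job 7: processing = 16, completes at 56
  Job 8: processing = 16, completes at 72
Sum of completion times = 229
Average completion time = 229/8 = 28.625

28.625


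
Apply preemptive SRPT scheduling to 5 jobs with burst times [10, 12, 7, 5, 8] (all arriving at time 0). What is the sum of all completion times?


Since all jobs arrive at t=0, SRPT equals SPT ordering.
SPT order: [5, 7, 8, 10, 12]
Completion times:
  Job 1: p=5, C=5
  Job 2: p=7, C=12
  Job 3: p=8, C=20
  Job 4: p=10, C=30
  Job 5: p=12, C=42
Total completion time = 5 + 12 + 20 + 30 + 42 = 109

109


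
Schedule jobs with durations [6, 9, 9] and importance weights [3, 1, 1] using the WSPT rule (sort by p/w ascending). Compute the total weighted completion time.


Compute p/w ratios and sort ascending (WSPT): [(6, 3), (9, 1), (9, 1)]
Compute weighted completion times:
  Job (p=6,w=3): C=6, w*C=3*6=18
  Job (p=9,w=1): C=15, w*C=1*15=15
  Job (p=9,w=1): C=24, w*C=1*24=24
Total weighted completion time = 57

57


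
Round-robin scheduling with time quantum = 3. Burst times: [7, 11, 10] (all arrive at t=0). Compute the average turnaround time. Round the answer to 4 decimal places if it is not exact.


Time quantum = 3
Execution trace:
  J1 runs 3 units, time = 3
  J2 runs 3 units, time = 6
  J3 runs 3 units, time = 9
  J1 runs 3 units, time = 12
  J2 runs 3 units, time = 15
  J3 runs 3 units, time = 18
  J1 runs 1 units, time = 19
  J2 runs 3 units, time = 22
  J3 runs 3 units, time = 25
  J2 runs 2 units, time = 27
  J3 runs 1 units, time = 28
Finish times: [19, 27, 28]
Average turnaround = 74/3 = 24.6667

24.6667


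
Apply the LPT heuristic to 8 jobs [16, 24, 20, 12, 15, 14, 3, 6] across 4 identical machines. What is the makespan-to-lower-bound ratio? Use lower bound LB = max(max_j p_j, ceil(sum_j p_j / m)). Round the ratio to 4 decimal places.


LPT order: [24, 20, 16, 15, 14, 12, 6, 3]
Machine loads after assignment: [27, 26, 28, 29]
LPT makespan = 29
Lower bound = max(max_job, ceil(total/4)) = max(24, 28) = 28
Ratio = 29 / 28 = 1.0357

1.0357


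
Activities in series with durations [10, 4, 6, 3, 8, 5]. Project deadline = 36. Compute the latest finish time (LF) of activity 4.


LF(activity 4) = deadline - sum of successor durations
Successors: activities 5 through 6 with durations [8, 5]
Sum of successor durations = 13
LF = 36 - 13 = 23

23


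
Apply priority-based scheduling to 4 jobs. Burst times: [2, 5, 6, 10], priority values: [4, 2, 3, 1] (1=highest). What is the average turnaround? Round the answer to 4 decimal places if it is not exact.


Sort by priority (ascending = highest first):
Order: [(1, 10), (2, 5), (3, 6), (4, 2)]
Completion times:
  Priority 1, burst=10, C=10
  Priority 2, burst=5, C=15
  Priority 3, burst=6, C=21
  Priority 4, burst=2, C=23
Average turnaround = 69/4 = 17.25

17.25


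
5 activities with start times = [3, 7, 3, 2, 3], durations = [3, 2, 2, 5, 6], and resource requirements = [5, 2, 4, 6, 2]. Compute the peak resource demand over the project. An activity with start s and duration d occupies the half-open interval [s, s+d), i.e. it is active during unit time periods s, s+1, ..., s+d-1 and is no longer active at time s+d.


Each activity i is active on [start_i, start_i + duration_i).
Compute total resource usage per time slot:
  t=0: active resources = [], total = 0
  t=1: active resources = [], total = 0
  t=2: active resources = [6], total = 6
  t=3: active resources = [5, 4, 6, 2], total = 17
  t=4: active resources = [5, 4, 6, 2], total = 17
  t=5: active resources = [5, 6, 2], total = 13
  t=6: active resources = [6, 2], total = 8
  t=7: active resources = [2, 2], total = 4
  t=8: active resources = [2, 2], total = 4
Peak resource demand = 17

17


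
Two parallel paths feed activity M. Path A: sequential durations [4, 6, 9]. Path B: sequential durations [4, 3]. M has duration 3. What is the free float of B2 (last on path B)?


ES(B2) = sum of predecessors on chain B = 4
EF(B2) = ES + duration = 4 + 3 = 7
Successor of B2 is M. ES(M) = max(sum(A), sum(B)) = max(19, 7) = 19
Free float = ES(successor) - EF(current) = 19 - 7 = 12

12


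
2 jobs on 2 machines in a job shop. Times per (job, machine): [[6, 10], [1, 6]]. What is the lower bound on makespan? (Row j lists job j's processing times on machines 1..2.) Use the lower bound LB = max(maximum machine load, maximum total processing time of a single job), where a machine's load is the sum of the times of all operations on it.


Machine loads:
  Machine 1: 6 + 1 = 7
  Machine 2: 10 + 6 = 16
Max machine load = 16
Job totals:
  Job 1: 16
  Job 2: 7
Max job total = 16
Lower bound = max(16, 16) = 16

16


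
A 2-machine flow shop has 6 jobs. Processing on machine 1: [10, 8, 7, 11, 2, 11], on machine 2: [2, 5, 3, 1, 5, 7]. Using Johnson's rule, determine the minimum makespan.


Apply Johnson's rule:
  Group 1 (a <= b): [(5, 2, 5)]
  Group 2 (a > b): [(6, 11, 7), (2, 8, 5), (3, 7, 3), (1, 10, 2), (4, 11, 1)]
Optimal job order: [5, 6, 2, 3, 1, 4]
Schedule:
  Job 5: M1 done at 2, M2 done at 7
  Job 6: M1 done at 13, M2 done at 20
  Job 2: M1 done at 21, M2 done at 26
  Job 3: M1 done at 28, M2 done at 31
  Job 1: M1 done at 38, M2 done at 40
  Job 4: M1 done at 49, M2 done at 50
Makespan = 50

50
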